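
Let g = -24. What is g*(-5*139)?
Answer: 16680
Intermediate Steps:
g*(-5*139) = -(-120)*139 = -24*(-695) = 16680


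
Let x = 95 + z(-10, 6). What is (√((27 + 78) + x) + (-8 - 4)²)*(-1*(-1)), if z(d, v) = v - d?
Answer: 144 + 6*√6 ≈ 158.70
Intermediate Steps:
x = 111 (x = 95 + (6 - 1*(-10)) = 95 + (6 + 10) = 95 + 16 = 111)
(√((27 + 78) + x) + (-8 - 4)²)*(-1*(-1)) = (√((27 + 78) + 111) + (-8 - 4)²)*(-1*(-1)) = (√(105 + 111) + (-12)²)*1 = (√216 + 144)*1 = (6*√6 + 144)*1 = (144 + 6*√6)*1 = 144 + 6*√6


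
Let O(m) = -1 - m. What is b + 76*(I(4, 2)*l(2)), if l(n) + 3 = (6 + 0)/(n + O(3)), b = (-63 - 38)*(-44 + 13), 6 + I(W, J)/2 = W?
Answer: 4955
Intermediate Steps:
I(W, J) = -12 + 2*W
b = 3131 (b = -101*(-31) = 3131)
l(n) = -3 + 6/(-4 + n) (l(n) = -3 + (6 + 0)/(n + (-1 - 1*3)) = -3 + 6/(n + (-1 - 3)) = -3 + 6/(n - 4) = -3 + 6/(-4 + n))
b + 76*(I(4, 2)*l(2)) = 3131 + 76*((-12 + 2*4)*(3*(6 - 1*2)/(-4 + 2))) = 3131 + 76*((-12 + 8)*(3*(6 - 2)/(-2))) = 3131 + 76*(-12*(-1)*4/2) = 3131 + 76*(-4*(-6)) = 3131 + 76*24 = 3131 + 1824 = 4955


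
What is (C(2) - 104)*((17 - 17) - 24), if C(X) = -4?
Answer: 2592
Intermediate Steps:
(C(2) - 104)*((17 - 17) - 24) = (-4 - 104)*((17 - 17) - 24) = -108*(0 - 24) = -108*(-24) = 2592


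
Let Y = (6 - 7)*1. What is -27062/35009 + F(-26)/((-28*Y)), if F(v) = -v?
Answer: 76249/490126 ≈ 0.15557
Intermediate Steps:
Y = -1 (Y = -1*1 = -1)
-27062/35009 + F(-26)/((-28*Y)) = -27062/35009 + (-1*(-26))/((-28*(-1))) = -27062*1/35009 + 26/28 = -27062/35009 + 26*(1/28) = -27062/35009 + 13/14 = 76249/490126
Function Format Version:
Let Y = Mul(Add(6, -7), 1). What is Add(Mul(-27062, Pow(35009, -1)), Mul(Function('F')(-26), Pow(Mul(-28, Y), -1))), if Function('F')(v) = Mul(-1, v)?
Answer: Rational(76249, 490126) ≈ 0.15557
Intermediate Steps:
Y = -1 (Y = Mul(-1, 1) = -1)
Add(Mul(-27062, Pow(35009, -1)), Mul(Function('F')(-26), Pow(Mul(-28, Y), -1))) = Add(Mul(-27062, Pow(35009, -1)), Mul(Mul(-1, -26), Pow(Mul(-28, -1), -1))) = Add(Mul(-27062, Rational(1, 35009)), Mul(26, Pow(28, -1))) = Add(Rational(-27062, 35009), Mul(26, Rational(1, 28))) = Add(Rational(-27062, 35009), Rational(13, 14)) = Rational(76249, 490126)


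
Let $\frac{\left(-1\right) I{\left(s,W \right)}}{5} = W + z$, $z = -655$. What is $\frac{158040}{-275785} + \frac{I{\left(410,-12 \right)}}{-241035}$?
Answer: $- \frac{1560516575}{2658953499} \approx -0.58689$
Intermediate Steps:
$I{\left(s,W \right)} = 3275 - 5 W$ ($I{\left(s,W \right)} = - 5 \left(W - 655\right) = - 5 \left(-655 + W\right) = 3275 - 5 W$)
$\frac{158040}{-275785} + \frac{I{\left(410,-12 \right)}}{-241035} = \frac{158040}{-275785} + \frac{3275 - -60}{-241035} = 158040 \left(- \frac{1}{275785}\right) + \left(3275 + 60\right) \left(- \frac{1}{241035}\right) = - \frac{31608}{55157} + 3335 \left(- \frac{1}{241035}\right) = - \frac{31608}{55157} - \frac{667}{48207} = - \frac{1560516575}{2658953499}$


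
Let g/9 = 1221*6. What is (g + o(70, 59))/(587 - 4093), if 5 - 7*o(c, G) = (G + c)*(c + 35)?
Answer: -223999/12271 ≈ -18.254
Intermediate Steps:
g = 65934 (g = 9*(1221*6) = 9*7326 = 65934)
o(c, G) = 5/7 - (35 + c)*(G + c)/7 (o(c, G) = 5/7 - (G + c)*(c + 35)/7 = 5/7 - (G + c)*(35 + c)/7 = 5/7 - (35 + c)*(G + c)/7)
(g + o(70, 59))/(587 - 4093) = (65934 + (5/7 - 5*59 - 5*70 - ⅐*70² - ⅐*59*70))/(587 - 4093) = (65934 + (5/7 - 295 - 350 - ⅐*4900 - 590))/(-3506) = (65934 + (5/7 - 295 - 350 - 700 - 590))*(-1/3506) = (65934 - 13540/7)*(-1/3506) = (447998/7)*(-1/3506) = -223999/12271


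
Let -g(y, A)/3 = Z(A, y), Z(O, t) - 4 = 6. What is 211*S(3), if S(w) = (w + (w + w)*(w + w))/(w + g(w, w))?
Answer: -2743/9 ≈ -304.78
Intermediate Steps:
Z(O, t) = 10 (Z(O, t) = 4 + 6 = 10)
g(y, A) = -30 (g(y, A) = -3*10 = -30)
S(w) = (w + 4*w²)/(-30 + w) (S(w) = (w + (w + w)*(w + w))/(w - 30) = (w + (2*w)*(2*w))/(-30 + w) = (w + 4*w²)/(-30 + w))
211*S(3) = 211*(3*(1 + 4*3)/(-30 + 3)) = 211*(3*(1 + 12)/(-27)) = 211*(3*(-1/27)*13) = 211*(-13/9) = -2743/9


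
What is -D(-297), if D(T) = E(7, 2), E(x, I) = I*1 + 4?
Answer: -6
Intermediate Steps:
E(x, I) = 4 + I (E(x, I) = I + 4 = 4 + I)
D(T) = 6 (D(T) = 4 + 2 = 6)
-D(-297) = -1*6 = -6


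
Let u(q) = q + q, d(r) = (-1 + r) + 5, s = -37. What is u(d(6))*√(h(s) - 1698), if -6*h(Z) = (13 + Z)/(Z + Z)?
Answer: 40*I*√581159/37 ≈ 824.15*I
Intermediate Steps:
h(Z) = -(13 + Z)/(12*Z) (h(Z) = -(13 + Z)/(6*(Z + Z)) = -(13 + Z)/(6*(2*Z)) = -(13 + Z)*1/(2*Z)/6 = -(13 + Z)/(12*Z))
d(r) = 4 + r
u(q) = 2*q
u(d(6))*√(h(s) - 1698) = (2*(4 + 6))*√((1/12)*(-13 - 1*(-37))/(-37) - 1698) = (2*10)*√((1/12)*(-1/37)*(-13 + 37) - 1698) = 20*√((1/12)*(-1/37)*24 - 1698) = 20*√(-2/37 - 1698) = 20*√(-62828/37) = 20*(2*I*√581159/37) = 40*I*√581159/37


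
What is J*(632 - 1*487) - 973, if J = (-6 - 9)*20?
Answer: -44473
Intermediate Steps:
J = -300 (J = -15*20 = -300)
J*(632 - 1*487) - 973 = -300*(632 - 1*487) - 973 = -300*(632 - 487) - 973 = -300*145 - 973 = -43500 - 973 = -44473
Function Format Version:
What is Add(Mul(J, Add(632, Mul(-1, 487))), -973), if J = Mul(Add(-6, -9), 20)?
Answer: -44473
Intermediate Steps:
J = -300 (J = Mul(-15, 20) = -300)
Add(Mul(J, Add(632, Mul(-1, 487))), -973) = Add(Mul(-300, Add(632, Mul(-1, 487))), -973) = Add(Mul(-300, Add(632, -487)), -973) = Add(Mul(-300, 145), -973) = Add(-43500, -973) = -44473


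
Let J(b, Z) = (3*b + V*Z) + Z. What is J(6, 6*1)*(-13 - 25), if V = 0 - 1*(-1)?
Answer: -1140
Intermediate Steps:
V = 1 (V = 0 + 1 = 1)
J(b, Z) = 2*Z + 3*b (J(b, Z) = (3*b + 1*Z) + Z = (3*b + Z) + Z = (Z + 3*b) + Z = 2*Z + 3*b)
J(6, 6*1)*(-13 - 25) = (2*(6*1) + 3*6)*(-13 - 25) = (2*6 + 18)*(-38) = (12 + 18)*(-38) = 30*(-38) = -1140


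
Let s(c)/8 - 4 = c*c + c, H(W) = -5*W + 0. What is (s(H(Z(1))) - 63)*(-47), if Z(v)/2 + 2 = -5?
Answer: -1867263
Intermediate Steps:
Z(v) = -14 (Z(v) = -4 + 2*(-5) = -4 - 10 = -14)
H(W) = -5*W
s(c) = 32 + 8*c + 8*c² (s(c) = 32 + 8*(c*c + c) = 32 + 8*(c² + c) = 32 + 8*(c + c²) = 32 + (8*c + 8*c²) = 32 + 8*c + 8*c²)
(s(H(Z(1))) - 63)*(-47) = ((32 + 8*(-5*(-14)) + 8*(-5*(-14))²) - 63)*(-47) = ((32 + 8*70 + 8*70²) - 63)*(-47) = ((32 + 560 + 8*4900) - 63)*(-47) = ((32 + 560 + 39200) - 63)*(-47) = (39792 - 63)*(-47) = 39729*(-47) = -1867263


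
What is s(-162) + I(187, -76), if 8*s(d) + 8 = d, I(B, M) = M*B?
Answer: -56933/4 ≈ -14233.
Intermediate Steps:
I(B, M) = B*M
s(d) = -1 + d/8
s(-162) + I(187, -76) = (-1 + (1/8)*(-162)) + 187*(-76) = (-1 - 81/4) - 14212 = -85/4 - 14212 = -56933/4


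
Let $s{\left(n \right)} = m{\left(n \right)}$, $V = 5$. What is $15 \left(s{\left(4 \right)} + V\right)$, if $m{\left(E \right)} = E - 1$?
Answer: $120$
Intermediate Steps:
$m{\left(E \right)} = -1 + E$
$s{\left(n \right)} = -1 + n$
$15 \left(s{\left(4 \right)} + V\right) = 15 \left(\left(-1 + 4\right) + 5\right) = 15 \left(3 + 5\right) = 15 \cdot 8 = 120$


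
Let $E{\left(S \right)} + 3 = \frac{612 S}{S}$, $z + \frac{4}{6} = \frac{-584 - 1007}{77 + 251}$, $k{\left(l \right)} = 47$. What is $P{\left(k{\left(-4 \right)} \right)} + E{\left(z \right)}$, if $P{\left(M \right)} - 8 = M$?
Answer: $664$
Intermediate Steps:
$P{\left(M \right)} = 8 + M$
$z = - \frac{5429}{984}$ ($z = - \frac{2}{3} + \frac{-584 - 1007}{77 + 251} = - \frac{2}{3} - \frac{1591}{328} = - \frac{5429}{984} \approx -5.5173$)
$E{\left(S \right)} = 609$ ($E{\left(S \right)} = -3 + \frac{612 S}{S} = -3 + 612 = 609$)
$P{\left(k{\left(-4 \right)} \right)} + E{\left(z \right)} = \left(8 + 47\right) + 609 = 55 + 609 = 664$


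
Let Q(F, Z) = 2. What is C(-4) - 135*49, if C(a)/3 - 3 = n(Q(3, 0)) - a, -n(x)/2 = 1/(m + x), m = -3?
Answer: -6588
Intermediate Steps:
n(x) = -2/(-3 + x)
C(a) = 15 - 3*a (C(a) = 9 + 3*(-2/(-3 + 2) - a) = 9 + 3*(-2/(-1) - a) = 9 + 3*(-2*(-1) - a) = 9 + 3*(2 - a) = 9 + (6 - 3*a) = 15 - 3*a)
C(-4) - 135*49 = (15 - 3*(-4)) - 135*49 = (15 + 12) - 6615 = 27 - 6615 = -6588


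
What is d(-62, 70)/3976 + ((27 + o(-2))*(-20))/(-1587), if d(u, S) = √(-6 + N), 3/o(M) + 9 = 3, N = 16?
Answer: 530/1587 + √10/3976 ≈ 0.33476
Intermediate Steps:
o(M) = -½ (o(M) = 3/(-9 + 3) = 3/(-6) = 3*(-⅙) = -½)
d(u, S) = √10 (d(u, S) = √(-6 + 16) = √10)
d(-62, 70)/3976 + ((27 + o(-2))*(-20))/(-1587) = √10/3976 + ((27 - ½)*(-20))/(-1587) = √10*(1/3976) + ((53/2)*(-20))*(-1/1587) = √10/3976 - 530*(-1/1587) = √10/3976 + 530/1587 = 530/1587 + √10/3976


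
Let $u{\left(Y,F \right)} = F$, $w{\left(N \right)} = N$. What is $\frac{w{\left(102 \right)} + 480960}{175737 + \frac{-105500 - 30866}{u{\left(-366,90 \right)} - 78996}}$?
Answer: $\frac{9489669543}{3466710022} \approx 2.7374$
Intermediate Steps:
$\frac{w{\left(102 \right)} + 480960}{175737 + \frac{-105500 - 30866}{u{\left(-366,90 \right)} - 78996}} = \frac{102 + 480960}{175737 + \frac{-105500 - 30866}{90 - 78996}} = \frac{481062}{175737 - \frac{136366}{-78906}} = \frac{481062}{175737 - - \frac{68183}{39453}} = \frac{481062}{175737 + \frac{68183}{39453}} = \frac{481062}{\frac{6933420044}{39453}} = 481062 \cdot \frac{39453}{6933420044} = \frac{9489669543}{3466710022}$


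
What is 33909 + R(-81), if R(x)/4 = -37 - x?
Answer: 34085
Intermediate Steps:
R(x) = -148 - 4*x (R(x) = 4*(-37 - x) = -148 - 4*x)
33909 + R(-81) = 33909 + (-148 - 4*(-81)) = 33909 + (-148 + 324) = 33909 + 176 = 34085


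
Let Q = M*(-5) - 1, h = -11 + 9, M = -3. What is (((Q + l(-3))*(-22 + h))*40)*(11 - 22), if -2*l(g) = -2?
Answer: 158400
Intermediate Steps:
l(g) = 1 (l(g) = -1/2*(-2) = 1)
h = -2
Q = 14 (Q = -3*(-5) - 1 = 15 - 1 = 14)
(((Q + l(-3))*(-22 + h))*40)*(11 - 22) = (((14 + 1)*(-22 - 2))*40)*(11 - 22) = ((15*(-24))*40)*(-11) = -360*40*(-11) = -14400*(-11) = 158400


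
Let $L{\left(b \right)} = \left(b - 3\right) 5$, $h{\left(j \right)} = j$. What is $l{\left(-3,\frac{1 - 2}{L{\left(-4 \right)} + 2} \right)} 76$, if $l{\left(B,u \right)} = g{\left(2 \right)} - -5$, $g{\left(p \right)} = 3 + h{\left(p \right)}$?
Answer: $760$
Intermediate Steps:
$g{\left(p \right)} = 3 + p$
$L{\left(b \right)} = -15 + 5 b$ ($L{\left(b \right)} = \left(-3 + b\right) 5 = -15 + 5 b$)
$l{\left(B,u \right)} = 10$ ($l{\left(B,u \right)} = \left(3 + 2\right) - -5 = 5 + 5 = 10$)
$l{\left(-3,\frac{1 - 2}{L{\left(-4 \right)} + 2} \right)} 76 = 10 \cdot 76 = 760$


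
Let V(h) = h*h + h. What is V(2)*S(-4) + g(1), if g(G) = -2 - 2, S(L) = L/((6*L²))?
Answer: -17/4 ≈ -4.2500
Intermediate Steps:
V(h) = h + h² (V(h) = h² + h = h + h²)
S(L) = 1/(6*L) (S(L) = L*(1/(6*L²)) = 1/(6*L))
g(G) = -4
V(2)*S(-4) + g(1) = (2*(1 + 2))*((⅙)/(-4)) - 4 = (2*3)*((⅙)*(-¼)) - 4 = 6*(-1/24) - 4 = -¼ - 4 = -17/4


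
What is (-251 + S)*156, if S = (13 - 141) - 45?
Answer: -66144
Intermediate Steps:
S = -173 (S = -128 - 45 = -173)
(-251 + S)*156 = (-251 - 173)*156 = -424*156 = -66144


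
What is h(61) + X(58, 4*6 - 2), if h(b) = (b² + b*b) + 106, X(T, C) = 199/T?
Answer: 437983/58 ≈ 7551.4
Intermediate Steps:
h(b) = 106 + 2*b² (h(b) = (b² + b²) + 106 = 2*b² + 106 = 106 + 2*b²)
h(61) + X(58, 4*6 - 2) = (106 + 2*61²) + 199/58 = (106 + 2*3721) + 199*(1/58) = (106 + 7442) + 199/58 = 7548 + 199/58 = 437983/58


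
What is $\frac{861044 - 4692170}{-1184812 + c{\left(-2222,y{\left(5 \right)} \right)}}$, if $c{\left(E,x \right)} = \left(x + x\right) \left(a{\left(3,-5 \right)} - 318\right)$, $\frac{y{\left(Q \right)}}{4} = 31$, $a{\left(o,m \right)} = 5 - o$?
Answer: $\frac{638521}{210530} \approx 3.0329$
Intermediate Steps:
$y{\left(Q \right)} = 124$ ($y{\left(Q \right)} = 4 \cdot 31 = 124$)
$c{\left(E,x \right)} = - 632 x$ ($c{\left(E,x \right)} = \left(x + x\right) \left(\left(5 - 3\right) - 318\right) = 2 x \left(\left(5 - 3\right) - 318\right) = 2 x \left(2 - 318\right) = 2 x \left(-316\right) = - 632 x$)
$\frac{861044 - 4692170}{-1184812 + c{\left(-2222,y{\left(5 \right)} \right)}} = \frac{861044 - 4692170}{-1184812 - 78368} = - \frac{3831126}{-1184812 - 78368} = - \frac{3831126}{-1263180} = \left(-3831126\right) \left(- \frac{1}{1263180}\right) = \frac{638521}{210530}$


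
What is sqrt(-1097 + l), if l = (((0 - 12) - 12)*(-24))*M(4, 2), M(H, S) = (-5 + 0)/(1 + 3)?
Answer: I*sqrt(1817) ≈ 42.626*I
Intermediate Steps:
M(H, S) = -5/4
l = -720 (l = (((0 - 12) - 12)*(-24))*(-5/4) = ((-12 - 12)*(-24))*(-5/4) = -24*(-24)*(-5/4) = 576*(-5/4) = -720)
sqrt(-1097 + l) = sqrt(-1097 - 720) = sqrt(-1817) = I*sqrt(1817)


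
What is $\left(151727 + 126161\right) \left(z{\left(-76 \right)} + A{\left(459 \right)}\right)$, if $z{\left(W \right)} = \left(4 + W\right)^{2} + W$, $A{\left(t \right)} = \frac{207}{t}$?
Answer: $\frac{72398438528}{51} \approx 1.4196 \cdot 10^{9}$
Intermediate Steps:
$z{\left(W \right)} = W + \left(4 + W\right)^{2}$
$\left(151727 + 126161\right) \left(z{\left(-76 \right)} + A{\left(459 \right)}\right) = \left(151727 + 126161\right) \left(\left(-76 + \left(4 - 76\right)^{2}\right) + \frac{207}{459}\right) = 277888 \left(\left(-76 + \left(-72\right)^{2}\right) + 207 \cdot \frac{1}{459}\right) = 277888 \left(\left(-76 + 5184\right) + \frac{23}{51}\right) = 277888 \left(5108 + \frac{23}{51}\right) = 277888 \cdot \frac{260531}{51} = \frac{72398438528}{51}$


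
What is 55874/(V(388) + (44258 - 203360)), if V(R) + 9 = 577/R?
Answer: -238232/678401 ≈ -0.35117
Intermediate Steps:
V(R) = -9 + 577/R
55874/(V(388) + (44258 - 203360)) = 55874/((-9 + 577/388) + (44258 - 203360)) = 55874/((-9 + 577*(1/388)) - 159102) = 55874/((-9 + 577/388) - 159102) = 55874/(-2915/388 - 159102) = 55874/(-61734491/388) = 55874*(-388/61734491) = -238232/678401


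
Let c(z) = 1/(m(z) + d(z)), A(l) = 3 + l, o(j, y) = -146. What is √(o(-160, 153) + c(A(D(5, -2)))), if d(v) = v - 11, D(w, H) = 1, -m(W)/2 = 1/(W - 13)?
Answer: I*√543815/61 ≈ 12.089*I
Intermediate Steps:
m(W) = -2/(-13 + W) (m(W) = -2/(W - 13) = -2/(-13 + W))
d(v) = -11 + v
c(z) = 1/(-11 + z - 2/(-13 + z)) (c(z) = 1/(-2/(-13 + z) + (-11 + z)) = 1/(-11 + z - 2/(-13 + z)))
√(o(-160, 153) + c(A(D(5, -2)))) = √(-146 + (13 - (3 + 1))/(2 + (-13 + (3 + 1))*(11 - (3 + 1)))) = √(-146 + (13 - 1*4)/(2 + (-13 + 4)*(11 - 1*4))) = √(-146 + (13 - 4)/(2 - 9*(11 - 4))) = √(-146 + 9/(2 - 9*7)) = √(-146 + 9/(2 - 63)) = √(-146 + 9/(-61)) = √(-146 - 1/61*9) = √(-146 - 9/61) = √(-8915/61) = I*√543815/61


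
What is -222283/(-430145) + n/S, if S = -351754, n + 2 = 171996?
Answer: 2103287626/75652612165 ≈ 0.027802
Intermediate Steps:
n = 171994 (n = -2 + 171996 = 171994)
-222283/(-430145) + n/S = -222283/(-430145) + 171994/(-351754) = -222283*(-1/430145) + 171994*(-1/351754) = 222283/430145 - 85997/175877 = 2103287626/75652612165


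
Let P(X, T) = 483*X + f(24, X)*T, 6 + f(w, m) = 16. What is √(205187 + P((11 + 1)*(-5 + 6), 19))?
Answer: √211173 ≈ 459.54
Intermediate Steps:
f(w, m) = 10 (f(w, m) = -6 + 16 = 10)
P(X, T) = 10*T + 483*X (P(X, T) = 483*X + 10*T = 10*T + 483*X)
√(205187 + P((11 + 1)*(-5 + 6), 19)) = √(205187 + (10*19 + 483*((11 + 1)*(-5 + 6)))) = √(205187 + (190 + 483*(12*1))) = √(205187 + (190 + 483*12)) = √(205187 + (190 + 5796)) = √(205187 + 5986) = √211173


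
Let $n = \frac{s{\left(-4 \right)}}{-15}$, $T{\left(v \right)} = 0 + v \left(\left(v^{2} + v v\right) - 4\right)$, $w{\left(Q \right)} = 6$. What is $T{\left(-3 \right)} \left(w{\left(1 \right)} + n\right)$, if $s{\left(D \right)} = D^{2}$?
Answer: $- \frac{1036}{5} \approx -207.2$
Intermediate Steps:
$T{\left(v \right)} = v \left(-4 + 2 v^{2}\right)$ ($T{\left(v \right)} = 0 + v \left(\left(v^{2} + v^{2}\right) - 4\right) = 0 + v \left(2 v^{2} - 4\right) = 0 + v \left(-4 + 2 v^{2}\right) = v \left(-4 + 2 v^{2}\right)$)
$n = - \frac{16}{15}$ ($n = \frac{\left(-4\right)^{2}}{-15} = 16 \left(- \frac{1}{15}\right) = - \frac{16}{15} \approx -1.0667$)
$T{\left(-3 \right)} \left(w{\left(1 \right)} + n\right) = 2 \left(-3\right) \left(-2 + \left(-3\right)^{2}\right) \left(6 - \frac{16}{15}\right) = 2 \left(-3\right) \left(-2 + 9\right) \frac{74}{15} = 2 \left(-3\right) 7 \cdot \frac{74}{15} = \left(-42\right) \frac{74}{15} = - \frac{1036}{5}$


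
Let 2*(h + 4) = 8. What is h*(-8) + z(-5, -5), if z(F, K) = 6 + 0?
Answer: 6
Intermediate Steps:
h = 0 (h = -4 + (1/2)*8 = -4 + 4 = 0)
z(F, K) = 6
h*(-8) + z(-5, -5) = 0*(-8) + 6 = 0 + 6 = 6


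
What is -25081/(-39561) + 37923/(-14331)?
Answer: -380278664/188982897 ≈ -2.0122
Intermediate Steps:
-25081/(-39561) + 37923/(-14331) = -25081*(-1/39561) + 37923*(-1/14331) = 25081/39561 - 12641/4777 = -380278664/188982897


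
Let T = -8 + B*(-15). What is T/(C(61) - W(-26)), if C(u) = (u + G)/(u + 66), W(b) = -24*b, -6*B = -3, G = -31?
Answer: 3937/158436 ≈ 0.024849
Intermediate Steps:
B = ½ (B = -⅙*(-3) = ½ ≈ 0.50000)
C(u) = (-31 + u)/(66 + u) (C(u) = (u - 31)/(u + 66) = (-31 + u)/(66 + u))
T = -31/2 (T = -8 + (½)*(-15) = -8 - 15/2 = -31/2 ≈ -15.500)
T/(C(61) - W(-26)) = -31/(2*((-31 + 61)/(66 + 61) - (-24)*(-26))) = -31/(2*(30/127 - 1*624)) = -31/(2*((1/127)*30 - 624)) = -31/(2*(30/127 - 624)) = -31/(2*(-79218/127)) = -31/2*(-127/79218) = 3937/158436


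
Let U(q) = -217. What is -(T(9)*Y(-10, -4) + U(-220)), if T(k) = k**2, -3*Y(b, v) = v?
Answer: 109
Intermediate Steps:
Y(b, v) = -v/3
-(T(9)*Y(-10, -4) + U(-220)) = -(9**2*(-1/3*(-4)) - 217) = -(81*(4/3) - 217) = -(108 - 217) = -1*(-109) = 109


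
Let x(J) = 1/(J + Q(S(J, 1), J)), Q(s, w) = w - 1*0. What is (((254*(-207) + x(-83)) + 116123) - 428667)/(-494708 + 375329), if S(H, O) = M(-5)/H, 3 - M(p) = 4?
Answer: 60610253/19816914 ≈ 3.0585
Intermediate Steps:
M(p) = -1 (M(p) = 3 - 1*4 = 3 - 4 = -1)
S(H, O) = -1/H
Q(s, w) = w (Q(s, w) = w + 0 = w)
x(J) = 1/(2*J) (x(J) = 1/(J + J) = 1/(2*J))
(((254*(-207) + x(-83)) + 116123) - 428667)/(-494708 + 375329) = (((254*(-207) + (½)/(-83)) + 116123) - 428667)/(-494708 + 375329) = (((-52578 + (½)*(-1/83)) + 116123) - 428667)/(-119379) = (((-52578 - 1/166) + 116123) - 428667)*(-1/119379) = ((-8727949/166 + 116123) - 428667)*(-1/119379) = (10548469/166 - 428667)*(-1/119379) = -60610253/166*(-1/119379) = 60610253/19816914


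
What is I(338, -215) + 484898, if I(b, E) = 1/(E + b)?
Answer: 59642455/123 ≈ 4.8490e+5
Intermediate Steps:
I(338, -215) + 484898 = 1/(-215 + 338) + 484898 = 1/123 + 484898 = 59642455/123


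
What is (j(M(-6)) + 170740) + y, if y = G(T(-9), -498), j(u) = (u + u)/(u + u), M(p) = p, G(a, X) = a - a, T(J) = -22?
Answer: 170741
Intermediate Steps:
G(a, X) = 0
j(u) = 1 (j(u) = (2*u)/((2*u)) = (2*u)*(1/(2*u)) = 1)
y = 0
(j(M(-6)) + 170740) + y = (1 + 170740) + 0 = 170741 + 0 = 170741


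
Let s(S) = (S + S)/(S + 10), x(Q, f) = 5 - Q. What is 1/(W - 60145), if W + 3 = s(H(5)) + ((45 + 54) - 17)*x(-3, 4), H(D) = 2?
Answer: -3/178475 ≈ -1.6809e-5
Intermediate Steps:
s(S) = 2*S/(10 + S) (s(S) = (2*S)/(10 + S) = 2*S/(10 + S))
W = 1960/3 (W = -3 + (2*2/(10 + 2) + ((45 + 54) - 17)*(5 - 1*(-3))) = -3 + (2*2/12 + (99 - 17)*(5 + 3)) = -3 + (2*2*(1/12) + 82*8) = -3 + (⅓ + 656) = -3 + 1969/3 = 1960/3 ≈ 653.33)
1/(W - 60145) = 1/(1960/3 - 60145) = 1/(-178475/3) = -3/178475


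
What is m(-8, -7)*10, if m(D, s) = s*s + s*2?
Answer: 350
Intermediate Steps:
m(D, s) = s² + 2*s
m(-8, -7)*10 = -7*(2 - 7)*10 = -7*(-5)*10 = 35*10 = 350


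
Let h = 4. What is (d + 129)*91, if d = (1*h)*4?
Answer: 13195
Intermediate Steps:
d = 16 (d = (1*4)*4 = 4*4 = 16)
(d + 129)*91 = (16 + 129)*91 = 145*91 = 13195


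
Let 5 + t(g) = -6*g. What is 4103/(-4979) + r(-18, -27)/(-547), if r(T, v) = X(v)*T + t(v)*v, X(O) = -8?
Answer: 18144664/2723513 ≈ 6.6622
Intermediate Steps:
t(g) = -5 - 6*g
r(T, v) = -8*T + v*(-5 - 6*v) (r(T, v) = -8*T + (-5 - 6*v)*v = -8*T + v*(-5 - 6*v))
4103/(-4979) + r(-18, -27)/(-547) = 4103/(-4979) + (-8*(-18) - 1*(-27)*(5 + 6*(-27)))/(-547) = 4103*(-1/4979) + (144 - 1*(-27)*(5 - 162))*(-1/547) = -4103/4979 + (144 - 1*(-27)*(-157))*(-1/547) = -4103/4979 + (144 - 4239)*(-1/547) = -4103/4979 - 4095*(-1/547) = -4103/4979 + 4095/547 = 18144664/2723513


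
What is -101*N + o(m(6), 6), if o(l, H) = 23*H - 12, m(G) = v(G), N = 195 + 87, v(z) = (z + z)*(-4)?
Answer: -28356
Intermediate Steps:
v(z) = -8*z (v(z) = (2*z)*(-4) = -8*z)
N = 282
m(G) = -8*G
o(l, H) = -12 + 23*H
-101*N + o(m(6), 6) = -101*282 + (-12 + 23*6) = -28482 + (-12 + 138) = -28482 + 126 = -28356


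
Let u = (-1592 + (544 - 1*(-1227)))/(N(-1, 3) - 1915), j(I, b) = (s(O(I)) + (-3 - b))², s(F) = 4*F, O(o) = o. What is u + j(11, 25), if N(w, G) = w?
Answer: 490317/1916 ≈ 255.91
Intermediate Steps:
j(I, b) = (-3 - b + 4*I)² (j(I, b) = (4*I + (-3 - b))² = (-3 - b + 4*I)²)
u = -179/1916 (u = (-1592 + (544 - 1*(-1227)))/(-1 - 1915) = (-1592 + (544 + 1227))/(-1916) = (-1592 + 1771)*(-1/1916) = 179*(-1/1916) = -179/1916 ≈ -0.093424)
u + j(11, 25) = -179/1916 + (3 + 25 - 4*11)² = -179/1916 + (3 + 25 - 44)² = -179/1916 + (-16)² = -179/1916 + 256 = 490317/1916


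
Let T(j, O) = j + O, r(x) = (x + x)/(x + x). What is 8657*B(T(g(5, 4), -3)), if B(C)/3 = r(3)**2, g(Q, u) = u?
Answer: 25971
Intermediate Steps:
r(x) = 1 (r(x) = (2*x)/((2*x)) = (2*x)*(1/(2*x)) = 1)
T(j, O) = O + j
B(C) = 3 (B(C) = 3*1**2 = 3*1 = 3)
8657*B(T(g(5, 4), -3)) = 8657*3 = 25971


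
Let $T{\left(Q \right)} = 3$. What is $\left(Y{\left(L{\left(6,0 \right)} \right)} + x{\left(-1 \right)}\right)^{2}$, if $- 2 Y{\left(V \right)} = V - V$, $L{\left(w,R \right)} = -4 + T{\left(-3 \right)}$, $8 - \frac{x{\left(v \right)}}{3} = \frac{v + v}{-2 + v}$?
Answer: $484$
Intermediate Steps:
$x{\left(v \right)} = 24 - \frac{6 v}{-2 + v}$ ($x{\left(v \right)} = 24 - 3 \frac{v + v}{-2 + v} = 24 - 3 \frac{2 v}{-2 + v} = 24 - \frac{6 v}{-2 + v}$)
$L{\left(w,R \right)} = -1$ ($L{\left(w,R \right)} = -4 + 3 = -1$)
$Y{\left(V \right)} = 0$ ($Y{\left(V \right)} = - \frac{V - V}{2} = \left(- \frac{1}{2}\right) 0 = 0$)
$\left(Y{\left(L{\left(6,0 \right)} \right)} + x{\left(-1 \right)}\right)^{2} = \left(0 + \frac{6 \left(-8 + 3 \left(-1\right)\right)}{-2 - 1}\right)^{2} = \left(0 + \frac{6 \left(-8 - 3\right)}{-3}\right)^{2} = \left(0 + 6 \left(- \frac{1}{3}\right) \left(-11\right)\right)^{2} = \left(0 + 22\right)^{2} = 22^{2} = 484$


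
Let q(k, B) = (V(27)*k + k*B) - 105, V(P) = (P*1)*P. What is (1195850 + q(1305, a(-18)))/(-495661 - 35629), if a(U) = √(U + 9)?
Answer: -214709/53129 - 783*I/106258 ≈ -4.0413 - 0.0073689*I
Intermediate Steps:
V(P) = P² (V(P) = P*P = P²)
a(U) = √(9 + U)
q(k, B) = -105 + 729*k + B*k (q(k, B) = (27²*k + k*B) - 105 = (729*k + B*k) - 105 = -105 + 729*k + B*k)
(1195850 + q(1305, a(-18)))/(-495661 - 35629) = (1195850 + (-105 + 729*1305 + √(9 - 18)*1305))/(-495661 - 35629) = (1195850 + (-105 + 951345 + √(-9)*1305))/(-531290) = (1195850 + (-105 + 951345 + (3*I)*1305))*(-1/531290) = (1195850 + (-105 + 951345 + 3915*I))*(-1/531290) = (1195850 + (951240 + 3915*I))*(-1/531290) = (2147090 + 3915*I)*(-1/531290) = -214709/53129 - 783*I/106258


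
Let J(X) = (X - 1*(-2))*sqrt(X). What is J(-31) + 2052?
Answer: 2052 - 29*I*sqrt(31) ≈ 2052.0 - 161.47*I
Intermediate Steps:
J(X) = sqrt(X)*(2 + X) (J(X) = (X + 2)*sqrt(X) = (2 + X)*sqrt(X) = sqrt(X)*(2 + X))
J(-31) + 2052 = sqrt(-31)*(2 - 31) + 2052 = (I*sqrt(31))*(-29) + 2052 = -29*I*sqrt(31) + 2052 = 2052 - 29*I*sqrt(31)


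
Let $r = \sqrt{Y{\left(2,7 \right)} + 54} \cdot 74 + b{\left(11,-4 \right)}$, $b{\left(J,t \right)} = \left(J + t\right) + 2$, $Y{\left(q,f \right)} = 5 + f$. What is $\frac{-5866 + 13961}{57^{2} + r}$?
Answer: $\frac{4395585}{1708858} - \frac{299515 \sqrt{66}}{5126574} \approx 2.0976$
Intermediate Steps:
$b{\left(J,t \right)} = 2 + J + t$
$r = 9 + 74 \sqrt{66}$ ($r = \sqrt{\left(5 + 7\right) + 54} \cdot 74 + \left(2 + 11 - 4\right) = \sqrt{12 + 54} \cdot 74 + 9 = \sqrt{66} \cdot 74 + 9 = 74 \sqrt{66} + 9 = 9 + 74 \sqrt{66} \approx 610.18$)
$\frac{-5866 + 13961}{57^{2} + r} = \frac{-5866 + 13961}{57^{2} + \left(9 + 74 \sqrt{66}\right)} = \frac{8095}{3249 + \left(9 + 74 \sqrt{66}\right)} = \frac{8095}{3258 + 74 \sqrt{66}}$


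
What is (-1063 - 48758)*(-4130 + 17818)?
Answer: -681949848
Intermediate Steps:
(-1063 - 48758)*(-4130 + 17818) = -49821*13688 = -681949848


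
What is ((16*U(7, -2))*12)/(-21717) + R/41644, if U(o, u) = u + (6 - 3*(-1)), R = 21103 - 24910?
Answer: -46215385/301460916 ≈ -0.15330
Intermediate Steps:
R = -3807
U(o, u) = 9 + u (U(o, u) = u + (6 + 3) = u + 9 = 9 + u)
((16*U(7, -2))*12)/(-21717) + R/41644 = ((16*(9 - 2))*12)/(-21717) - 3807/41644 = ((16*7)*12)*(-1/21717) - 3807*1/41644 = (112*12)*(-1/21717) - 3807/41644 = 1344*(-1/21717) - 3807/41644 = -448/7239 - 3807/41644 = -46215385/301460916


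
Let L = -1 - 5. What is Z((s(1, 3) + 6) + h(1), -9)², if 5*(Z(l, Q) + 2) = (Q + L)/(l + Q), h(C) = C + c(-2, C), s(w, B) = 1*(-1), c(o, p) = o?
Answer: 49/25 ≈ 1.9600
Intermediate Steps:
L = -6
s(w, B) = -1
h(C) = -2 + C (h(C) = C - 2 = -2 + C)
Z(l, Q) = -2 + (-6 + Q)/(5*(Q + l)) (Z(l, Q) = -2 + ((Q - 6)/(l + Q))/5 = -2 + ((-6 + Q)/(Q + l))/5 = -2 + (-6 + Q)/(5*(Q + l)))
Z((s(1, 3) + 6) + h(1), -9)² = ((-6 - 10*((-1 + 6) + (-2 + 1)) - 9*(-9))/(5*(-9 + ((-1 + 6) + (-2 + 1)))))² = ((-6 - 10*(5 - 1) + 81)/(5*(-9 + (5 - 1))))² = ((-6 - 10*4 + 81)/(5*(-9 + 4)))² = ((⅕)*(-6 - 40 + 81)/(-5))² = ((⅕)*(-⅕)*35)² = (-7/5)² = 49/25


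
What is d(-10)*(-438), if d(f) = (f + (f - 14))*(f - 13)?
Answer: -342516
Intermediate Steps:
d(f) = (-14 + 2*f)*(-13 + f) (d(f) = (f + (-14 + f))*(-13 + f) = (-14 + 2*f)*(-13 + f))
d(-10)*(-438) = (182 - 40*(-10) + 2*(-10)²)*(-438) = (182 + 400 + 2*100)*(-438) = (182 + 400 + 200)*(-438) = 782*(-438) = -342516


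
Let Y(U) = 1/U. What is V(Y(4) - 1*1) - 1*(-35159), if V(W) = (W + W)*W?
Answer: 281281/8 ≈ 35160.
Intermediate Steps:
V(W) = 2*W² (V(W) = (2*W)*W = 2*W²)
V(Y(4) - 1*1) - 1*(-35159) = 2*(1/4 - 1*1)² - 1*(-35159) = 2*(¼ - 1)² + 35159 = 2*(-¾)² + 35159 = 2*(9/16) + 35159 = 9/8 + 35159 = 281281/8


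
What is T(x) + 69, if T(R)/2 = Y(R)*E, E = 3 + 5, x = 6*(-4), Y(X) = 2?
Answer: 101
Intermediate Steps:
x = -24
E = 8
T(R) = 32 (T(R) = 2*(2*8) = 2*16 = 32)
T(x) + 69 = 32 + 69 = 101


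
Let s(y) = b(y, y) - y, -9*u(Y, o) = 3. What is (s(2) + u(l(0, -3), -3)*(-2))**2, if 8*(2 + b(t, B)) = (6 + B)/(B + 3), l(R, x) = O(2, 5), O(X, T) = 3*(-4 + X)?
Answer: 2209/225 ≈ 9.8178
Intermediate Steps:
O(X, T) = -12 + 3*X
l(R, x) = -6 (l(R, x) = -12 + 3*2 = -12 + 6 = -6)
b(t, B) = -2 + (6 + B)/(8*(3 + B)) (b(t, B) = -2 + ((6 + B)/(B + 3))/8 = -2 + ((6 + B)/(3 + B))/8 = -2 + (6 + B)/(8*(3 + B)))
u(Y, o) = -1/3 (u(Y, o) = -1/9*3 = -1/3)
s(y) = -y + 3*(-14 - 5*y)/(8*(3 + y)) (s(y) = 3*(-14 - 5*y)/(8*(3 + y)) - y = -y + 3*(-14 - 5*y)/(8*(3 + y)))
(s(2) + u(l(0, -3), -3)*(-2))**2 = ((-42 - 39*2 - 8*2**2)/(8*(3 + 2)) - 1/3*(-2))**2 = ((1/8)*(-42 - 78 - 8*4)/5 + 2/3)**2 = ((1/8)*(1/5)*(-42 - 78 - 32) + 2/3)**2 = ((1/8)*(1/5)*(-152) + 2/3)**2 = (-19/5 + 2/3)**2 = (-47/15)**2 = 2209/225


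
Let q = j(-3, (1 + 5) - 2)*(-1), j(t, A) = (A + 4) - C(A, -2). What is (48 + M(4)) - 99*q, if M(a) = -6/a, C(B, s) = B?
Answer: 885/2 ≈ 442.50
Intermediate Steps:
j(t, A) = 4 (j(t, A) = (A + 4) - A = (4 + A) - A = 4)
q = -4 (q = 4*(-1) = -4)
(48 + M(4)) - 99*q = (48 - 6/4) - 99*(-4) = (48 - 6*1/4) + 396 = (48 - 3/2) + 396 = 93/2 + 396 = 885/2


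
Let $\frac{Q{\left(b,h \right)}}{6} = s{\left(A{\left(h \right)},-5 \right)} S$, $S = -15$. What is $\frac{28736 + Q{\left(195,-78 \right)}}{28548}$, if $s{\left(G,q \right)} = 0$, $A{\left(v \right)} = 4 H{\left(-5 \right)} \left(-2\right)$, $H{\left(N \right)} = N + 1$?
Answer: $\frac{7184}{7137} \approx 1.0066$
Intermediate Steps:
$H{\left(N \right)} = 1 + N$
$A{\left(v \right)} = 32$ ($A{\left(v \right)} = 4 \left(1 - 5\right) \left(-2\right) = 4 \left(-4\right) \left(-2\right) = \left(-16\right) \left(-2\right) = 32$)
$Q{\left(b,h \right)} = 0$ ($Q{\left(b,h \right)} = 6 \cdot 0 \left(-15\right) = 6 \cdot 0 = 0$)
$\frac{28736 + Q{\left(195,-78 \right)}}{28548} = \frac{28736 + 0}{28548} = 28736 \cdot \frac{1}{28548} = \frac{7184}{7137}$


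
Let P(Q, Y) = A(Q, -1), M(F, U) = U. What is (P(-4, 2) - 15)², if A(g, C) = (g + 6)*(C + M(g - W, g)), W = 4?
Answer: 625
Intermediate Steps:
A(g, C) = (6 + g)*(C + g) (A(g, C) = (g + 6)*(C + g) = (6 + g)*(C + g))
P(Q, Y) = -6 + Q² + 5*Q (P(Q, Y) = Q² + 6*(-1) + 6*Q - Q = Q² - 6 + 6*Q - Q = -6 + Q² + 5*Q)
(P(-4, 2) - 15)² = ((-6 + (-4)² + 5*(-4)) - 15)² = ((-6 + 16 - 20) - 15)² = (-10 - 15)² = (-25)² = 625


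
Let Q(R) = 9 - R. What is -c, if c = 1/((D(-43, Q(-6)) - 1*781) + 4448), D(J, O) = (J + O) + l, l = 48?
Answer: -1/3687 ≈ -0.00027122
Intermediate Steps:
D(J, O) = 48 + J + O (D(J, O) = (J + O) + 48 = 48 + J + O)
c = 1/3687 (c = 1/(((48 - 43 + (9 - 1*(-6))) - 1*781) + 4448) = 1/(((48 - 43 + (9 + 6)) - 781) + 4448) = 1/(((48 - 43 + 15) - 781) + 4448) = 1/((20 - 781) + 4448) = 1/(-761 + 4448) = 1/3687 ≈ 0.00027122)
-c = -1*1/3687 = -1/3687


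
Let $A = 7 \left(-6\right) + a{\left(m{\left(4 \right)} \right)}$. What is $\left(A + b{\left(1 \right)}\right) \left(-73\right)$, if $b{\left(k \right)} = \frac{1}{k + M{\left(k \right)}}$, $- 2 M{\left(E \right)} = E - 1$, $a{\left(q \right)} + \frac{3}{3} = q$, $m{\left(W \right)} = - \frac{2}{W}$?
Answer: $\frac{6205}{2} \approx 3102.5$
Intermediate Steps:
$a{\left(q \right)} = -1 + q$
$M{\left(E \right)} = \frac{1}{2} - \frac{E}{2}$ ($M{\left(E \right)} = - \frac{E - 1}{2} = - \frac{-1 + E}{2} = \frac{1}{2} - \frac{E}{2}$)
$b{\left(k \right)} = \frac{1}{\frac{1}{2} + \frac{k}{2}}$ ($b{\left(k \right)} = \frac{1}{k - \left(- \frac{1}{2} + \frac{k}{2}\right)} = \frac{1}{\frac{1}{2} + \frac{k}{2}}$)
$A = - \frac{87}{2}$ ($A = 7 \left(-6\right) - \left(1 + \frac{2}{4}\right) = -42 - \frac{3}{2} = - \frac{87}{2} \approx -43.5$)
$\left(A + b{\left(1 \right)}\right) \left(-73\right) = \left(- \frac{87}{2} + \frac{2}{1 + 1}\right) \left(-73\right) = \left(- \frac{87}{2} + \frac{2}{2}\right) \left(-73\right) = \left(- \frac{87}{2} + 2 \cdot \frac{1}{2}\right) \left(-73\right) = \left(- \frac{87}{2} + 1\right) \left(-73\right) = \left(- \frac{85}{2}\right) \left(-73\right) = \frac{6205}{2}$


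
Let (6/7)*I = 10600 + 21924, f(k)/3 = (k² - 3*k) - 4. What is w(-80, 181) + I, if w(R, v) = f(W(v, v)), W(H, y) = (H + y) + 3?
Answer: 1302968/3 ≈ 4.3432e+5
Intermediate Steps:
W(H, y) = 3 + H + y
f(k) = -12 - 9*k + 3*k² (f(k) = 3*((k² - 3*k) - 4) = 3*(-4 + k² - 3*k) = -12 - 9*k + 3*k²)
w(R, v) = -39 - 18*v + 3*(3 + 2*v)² (w(R, v) = -12 - 9*(3 + v + v) + 3*(3 + v + v)² = -12 - 9*(3 + 2*v) + 3*(3 + 2*v)² = -12 + (-27 - 18*v) + 3*(3 + 2*v)² = -39 - 18*v + 3*(3 + 2*v)²)
I = 113834/3 (I = 7*(10600 + 21924)/6 = (7/6)*32524 = 113834/3 ≈ 37945.)
w(-80, 181) + I = (-12 + 12*181² + 18*181) + 113834/3 = (-12 + 12*32761 + 3258) + 113834/3 = (-12 + 393132 + 3258) + 113834/3 = 396378 + 113834/3 = 1302968/3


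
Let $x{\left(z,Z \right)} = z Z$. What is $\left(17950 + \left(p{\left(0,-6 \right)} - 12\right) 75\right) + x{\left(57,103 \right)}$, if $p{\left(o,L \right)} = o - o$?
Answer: $22921$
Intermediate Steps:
$p{\left(o,L \right)} = 0$
$x{\left(z,Z \right)} = Z z$
$\left(17950 + \left(p{\left(0,-6 \right)} - 12\right) 75\right) + x{\left(57,103 \right)} = \left(17950 + \left(0 - 12\right) 75\right) + 103 \cdot 57 = \left(17950 - 900\right) + 5871 = 17050 + 5871 = 22921$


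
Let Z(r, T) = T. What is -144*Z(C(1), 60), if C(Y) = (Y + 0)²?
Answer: -8640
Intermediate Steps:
C(Y) = Y²
-144*Z(C(1), 60) = -144*60 = -8640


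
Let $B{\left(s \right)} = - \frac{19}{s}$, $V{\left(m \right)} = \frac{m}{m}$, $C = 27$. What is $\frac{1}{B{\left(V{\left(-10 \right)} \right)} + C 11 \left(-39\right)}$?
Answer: $- \frac{1}{11602} \approx -8.6192 \cdot 10^{-5}$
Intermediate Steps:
$V{\left(m \right)} = 1$
$\frac{1}{B{\left(V{\left(-10 \right)} \right)} + C 11 \left(-39\right)} = \frac{1}{- \frac{19}{1} + 27 \cdot 11 \left(-39\right)} = \frac{1}{\left(-19\right) 1 + 297 \left(-39\right)} = \frac{1}{-19 - 11583} = \frac{1}{-11602} = - \frac{1}{11602}$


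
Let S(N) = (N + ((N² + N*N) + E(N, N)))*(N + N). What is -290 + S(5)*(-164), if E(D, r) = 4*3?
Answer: -110170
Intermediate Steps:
E(D, r) = 12
S(N) = 2*N*(12 + N + 2*N²) (S(N) = (N + ((N² + N*N) + 12))*(N + N) = (N + ((N² + N²) + 12))*(2*N) = (N + (2*N² + 12))*(2*N) = (N + (12 + 2*N²))*(2*N) = (12 + N + 2*N²)*(2*N) = 2*N*(12 + N + 2*N²))
-290 + S(5)*(-164) = -290 + (2*5*(12 + 5 + 2*5²))*(-164) = -290 + (2*5*(12 + 5 + 2*25))*(-164) = -290 + (2*5*(12 + 5 + 50))*(-164) = -290 + (2*5*67)*(-164) = -290 + 670*(-164) = -290 - 109880 = -110170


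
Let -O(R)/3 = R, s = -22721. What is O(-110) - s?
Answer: 23051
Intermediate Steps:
O(R) = -3*R
O(-110) - s = -3*(-110) - 1*(-22721) = 330 + 22721 = 23051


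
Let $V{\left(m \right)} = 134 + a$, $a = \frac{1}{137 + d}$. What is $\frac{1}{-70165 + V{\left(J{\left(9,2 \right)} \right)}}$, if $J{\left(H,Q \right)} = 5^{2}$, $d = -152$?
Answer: $- \frac{15}{1050466} \approx -1.4279 \cdot 10^{-5}$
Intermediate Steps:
$a = - \frac{1}{15}$ ($a = \frac{1}{137 - 152} = \frac{1}{-15} = - \frac{1}{15} \approx -0.066667$)
$J{\left(H,Q \right)} = 25$
$V{\left(m \right)} = \frac{2009}{15}$ ($V{\left(m \right)} = 134 - \frac{1}{15} = \frac{2009}{15}$)
$\frac{1}{-70165 + V{\left(J{\left(9,2 \right)} \right)}} = \frac{1}{-70165 + \frac{2009}{15}} = \frac{1}{- \frac{1050466}{15}} = - \frac{15}{1050466}$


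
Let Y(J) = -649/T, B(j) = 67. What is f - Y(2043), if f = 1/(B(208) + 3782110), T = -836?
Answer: -223148367/287445452 ≈ -0.77632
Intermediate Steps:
f = 1/3782177 (f = 1/(67 + 3782110) = 1/3782177 ≈ 2.6440e-7)
Y(J) = 59/76 (Y(J) = -649/(-836) = -649*(-1/836) = 59/76)
f - Y(2043) = 1/3782177 - 1*59/76 = 1/3782177 - 59/76 = -223148367/287445452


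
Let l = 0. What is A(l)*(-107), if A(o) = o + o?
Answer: 0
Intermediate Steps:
A(o) = 2*o
A(l)*(-107) = (2*0)*(-107) = 0*(-107) = 0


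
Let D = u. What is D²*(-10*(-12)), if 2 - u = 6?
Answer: 1920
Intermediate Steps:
u = -4 (u = 2 - 1*6 = 2 - 6 = -4)
D = -4
D²*(-10*(-12)) = (-4)²*(-10*(-12)) = 16*120 = 1920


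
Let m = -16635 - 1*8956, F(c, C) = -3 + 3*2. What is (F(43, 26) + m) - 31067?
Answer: -56655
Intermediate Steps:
F(c, C) = 3 (F(c, C) = -3 + 6 = 3)
m = -25591 (m = -16635 - 8956 = -25591)
(F(43, 26) + m) - 31067 = (3 - 25591) - 31067 = -25588 - 31067 = -56655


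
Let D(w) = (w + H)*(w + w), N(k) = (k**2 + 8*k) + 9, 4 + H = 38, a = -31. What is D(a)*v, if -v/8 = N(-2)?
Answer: -4464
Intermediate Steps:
H = 34 (H = -4 + 38 = 34)
N(k) = 9 + k**2 + 8*k
v = 24 (v = -8*(9 + (-2)**2 + 8*(-2)) = -8*(9 + 4 - 16) = -8*(-3) = 24)
D(w) = 2*w*(34 + w) (D(w) = (w + 34)*(w + w) = (34 + w)*(2*w) = 2*w*(34 + w))
D(a)*v = (2*(-31)*(34 - 31))*24 = (2*(-31)*3)*24 = -186*24 = -4464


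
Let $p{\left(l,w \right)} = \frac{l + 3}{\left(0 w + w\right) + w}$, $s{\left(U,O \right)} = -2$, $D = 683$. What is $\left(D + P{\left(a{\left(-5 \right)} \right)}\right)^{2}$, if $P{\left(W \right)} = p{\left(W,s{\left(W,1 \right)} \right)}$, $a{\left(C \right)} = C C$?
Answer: $456976$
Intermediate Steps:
$a{\left(C \right)} = C^{2}$
$p{\left(l,w \right)} = \frac{3 + l}{2 w}$ ($p{\left(l,w \right)} = \frac{3 + l}{\left(0 + w\right) + w} = \frac{3 + l}{w + w} = \frac{3 + l}{2 w}$)
$P{\left(W \right)} = - \frac{3}{4} - \frac{W}{4}$ ($P{\left(W \right)} = \frac{3 + W}{2 \left(-2\right)} = \frac{1}{2} \left(- \frac{1}{2}\right) \left(3 + W\right) = - \frac{3}{4} - \frac{W}{4}$)
$\left(D + P{\left(a{\left(-5 \right)} \right)}\right)^{2} = \left(683 - \left(\frac{3}{4} + \frac{\left(-5\right)^{2}}{4}\right)\right)^{2} = \left(683 - 7\right)^{2} = 676^{2} = 456976$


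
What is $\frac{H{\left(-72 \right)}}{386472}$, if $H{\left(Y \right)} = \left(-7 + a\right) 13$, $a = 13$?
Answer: $\frac{13}{64412} \approx 0.00020183$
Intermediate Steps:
$H{\left(Y \right)} = 78$ ($H{\left(Y \right)} = \left(-7 + 13\right) 13 = 6 \cdot 13 = 78$)
$\frac{H{\left(-72 \right)}}{386472} = \frac{78}{386472} = 78 \cdot \frac{1}{386472} = \frac{13}{64412}$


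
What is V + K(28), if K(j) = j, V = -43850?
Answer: -43822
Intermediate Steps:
V + K(28) = -43850 + 28 = -43822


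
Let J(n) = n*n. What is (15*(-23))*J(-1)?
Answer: -345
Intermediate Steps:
J(n) = n**2
(15*(-23))*J(-1) = (15*(-23))*(-1)**2 = -345*1 = -345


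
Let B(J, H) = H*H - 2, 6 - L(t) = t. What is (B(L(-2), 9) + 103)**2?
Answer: 33124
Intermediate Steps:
L(t) = 6 - t
B(J, H) = -2 + H**2 (B(J, H) = H**2 - 2 = -2 + H**2)
(B(L(-2), 9) + 103)**2 = ((-2 + 9**2) + 103)**2 = ((-2 + 81) + 103)**2 = (79 + 103)**2 = 182**2 = 33124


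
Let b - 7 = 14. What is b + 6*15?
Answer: 111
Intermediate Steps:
b = 21 (b = 7 + 14 = 21)
b + 6*15 = 21 + 6*15 = 21 + 90 = 111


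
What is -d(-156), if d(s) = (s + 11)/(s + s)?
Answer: -145/312 ≈ -0.46474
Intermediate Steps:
d(s) = (11 + s)/(2*s) (d(s) = (11 + s)/((2*s)) = (11 + s)*(1/(2*s)) = (11 + s)/(2*s))
-d(-156) = -(11 - 156)/(2*(-156)) = -(-1)*(-145)/(2*156) = -1*145/312 = -145/312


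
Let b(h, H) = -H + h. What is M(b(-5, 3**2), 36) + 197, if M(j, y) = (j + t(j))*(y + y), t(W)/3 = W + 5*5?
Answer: 1565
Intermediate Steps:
t(W) = 75 + 3*W (t(W) = 3*(W + 5*5) = 3*(W + 25) = 3*(25 + W) = 75 + 3*W)
b(h, H) = h - H
M(j, y) = 2*y*(75 + 4*j) (M(j, y) = (j + (75 + 3*j))*(y + y) = (75 + 4*j)*(2*y) = 2*y*(75 + 4*j))
M(b(-5, 3**2), 36) + 197 = 2*36*(75 + 4*(-5 - 1*3**2)) + 197 = 2*36*(75 + 4*(-5 - 1*9)) + 197 = 2*36*(75 + 4*(-5 - 9)) + 197 = 2*36*(75 + 4*(-14)) + 197 = 2*36*(75 - 56) + 197 = 2*36*19 + 197 = 1368 + 197 = 1565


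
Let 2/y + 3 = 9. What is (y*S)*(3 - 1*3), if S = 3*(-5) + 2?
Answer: 0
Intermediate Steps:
y = 1/3 (y = 2/(-3 + 9) = 2/6 = 2*(1/6) = 1/3 ≈ 0.33333)
S = -13 (S = -15 + 2 = -13)
(y*S)*(3 - 1*3) = ((1/3)*(-13))*(3 - 1*3) = -13*(3 - 3)/3 = -13/3*0 = 0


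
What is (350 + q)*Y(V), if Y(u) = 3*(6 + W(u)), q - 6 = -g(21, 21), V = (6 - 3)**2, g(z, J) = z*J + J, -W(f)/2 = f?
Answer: 3816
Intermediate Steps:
W(f) = -2*f
g(z, J) = J + J*z (g(z, J) = J*z + J = J + J*z)
V = 9 (V = 3**2 = 9)
q = -456 (q = 6 - 21*(1 + 21) = 6 - 21*22 = 6 - 1*462 = 6 - 462 = -456)
Y(u) = 18 - 6*u (Y(u) = 3*(6 - 2*u) = 18 - 6*u)
(350 + q)*Y(V) = (350 - 456)*(18 - 6*9) = -106*(18 - 54) = -106*(-36) = 3816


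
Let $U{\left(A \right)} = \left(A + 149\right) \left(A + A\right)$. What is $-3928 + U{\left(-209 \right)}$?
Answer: $21152$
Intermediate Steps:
$U{\left(A \right)} = 2 A \left(149 + A\right)$ ($U{\left(A \right)} = \left(149 + A\right) 2 A = 2 A \left(149 + A\right)$)
$-3928 + U{\left(-209 \right)} = -3928 + 2 \left(-209\right) \left(149 - 209\right) = -3928 + 2 \left(-209\right) \left(-60\right) = -3928 + 25080 = 21152$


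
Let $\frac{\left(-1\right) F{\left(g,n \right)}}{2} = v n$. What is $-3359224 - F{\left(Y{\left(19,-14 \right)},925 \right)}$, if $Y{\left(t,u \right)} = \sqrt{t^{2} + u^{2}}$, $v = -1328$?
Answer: $-5816024$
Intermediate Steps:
$F{\left(g,n \right)} = 2656 n$ ($F{\left(g,n \right)} = - 2 \left(- 1328 n\right) = 2656 n$)
$-3359224 - F{\left(Y{\left(19,-14 \right)},925 \right)} = -3359224 - 2656 \cdot 925 = -3359224 - 2456800 = -5816024$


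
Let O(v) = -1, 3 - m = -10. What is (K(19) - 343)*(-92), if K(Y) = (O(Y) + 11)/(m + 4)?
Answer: 535532/17 ≈ 31502.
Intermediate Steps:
m = 13 (m = 3 - 1*(-10) = 3 + 10 = 13)
K(Y) = 10/17 (K(Y) = (-1 + 11)/(13 + 4) = 10/17)
(K(19) - 343)*(-92) = (10/17 - 343)*(-92) = -5821/17*(-92) = 535532/17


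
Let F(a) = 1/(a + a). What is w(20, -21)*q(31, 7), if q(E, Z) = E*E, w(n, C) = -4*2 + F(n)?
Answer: -306559/40 ≈ -7664.0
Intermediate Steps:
F(a) = 1/(2*a)
w(n, C) = -8 + 1/(2*n) (w(n, C) = -4*2 + 1/(2*n) = -8 + 1/(2*n))
q(E, Z) = E²
w(20, -21)*q(31, 7) = (-8 + (½)/20)*31² = (-8 + (½)*(1/20))*961 = (-8 + 1/40)*961 = -319/40*961 = -306559/40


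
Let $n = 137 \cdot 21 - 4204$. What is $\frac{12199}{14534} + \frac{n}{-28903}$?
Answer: $\frac{371874315}{420076202} \approx 0.88525$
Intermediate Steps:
$n = -1327$ ($n = 2877 - 4204 = -1327$)
$\frac{12199}{14534} + \frac{n}{-28903} = \frac{12199}{14534} - \frac{1327}{-28903} = 12199 \cdot \frac{1}{14534} - - \frac{1327}{28903} = \frac{12199}{14534} + \frac{1327}{28903} = \frac{371874315}{420076202}$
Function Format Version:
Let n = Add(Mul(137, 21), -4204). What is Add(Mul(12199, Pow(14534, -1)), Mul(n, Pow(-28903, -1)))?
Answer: Rational(371874315, 420076202) ≈ 0.88525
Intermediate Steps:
n = -1327 (n = Add(2877, -4204) = -1327)
Add(Mul(12199, Pow(14534, -1)), Mul(n, Pow(-28903, -1))) = Add(Mul(12199, Pow(14534, -1)), Mul(-1327, Pow(-28903, -1))) = Add(Mul(12199, Rational(1, 14534)), Mul(-1327, Rational(-1, 28903))) = Add(Rational(12199, 14534), Rational(1327, 28903)) = Rational(371874315, 420076202)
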